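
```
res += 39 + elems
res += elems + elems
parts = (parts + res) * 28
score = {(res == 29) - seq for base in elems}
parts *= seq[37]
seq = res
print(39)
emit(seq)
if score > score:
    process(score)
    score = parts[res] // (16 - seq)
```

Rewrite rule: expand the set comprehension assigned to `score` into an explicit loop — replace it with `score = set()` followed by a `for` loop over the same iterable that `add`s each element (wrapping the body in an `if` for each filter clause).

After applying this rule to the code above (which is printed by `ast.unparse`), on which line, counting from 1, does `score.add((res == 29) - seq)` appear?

6

Transformed code:
res += 39 + elems
res += elems + elems
parts = (parts + res) * 28
score = set()
for base in elems:
    score.add((res == 29) - seq)
parts *= seq[37]
seq = res
print(39)
emit(seq)
if score > score:
    process(score)
    score = parts[res] // (16 - seq)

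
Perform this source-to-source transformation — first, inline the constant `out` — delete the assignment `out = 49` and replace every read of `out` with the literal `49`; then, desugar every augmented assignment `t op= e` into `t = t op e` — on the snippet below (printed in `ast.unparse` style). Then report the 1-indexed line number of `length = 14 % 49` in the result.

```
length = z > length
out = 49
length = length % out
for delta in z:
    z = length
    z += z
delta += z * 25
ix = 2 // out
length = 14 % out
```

8

Transformed code:
length = z > length
length = length % 49
for delta in z:
    z = length
    z = z + z
delta = delta + z * 25
ix = 2 // 49
length = 14 % 49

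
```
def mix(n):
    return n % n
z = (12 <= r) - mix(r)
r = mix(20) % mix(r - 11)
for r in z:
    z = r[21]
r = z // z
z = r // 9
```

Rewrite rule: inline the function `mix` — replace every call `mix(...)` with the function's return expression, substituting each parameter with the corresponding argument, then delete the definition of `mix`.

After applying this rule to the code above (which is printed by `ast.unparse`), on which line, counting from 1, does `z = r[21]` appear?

4

Transformed code:
z = (12 <= r) - r % r
r = 20 % 20 % ((r - 11) % (r - 11))
for r in z:
    z = r[21]
r = z // z
z = r // 9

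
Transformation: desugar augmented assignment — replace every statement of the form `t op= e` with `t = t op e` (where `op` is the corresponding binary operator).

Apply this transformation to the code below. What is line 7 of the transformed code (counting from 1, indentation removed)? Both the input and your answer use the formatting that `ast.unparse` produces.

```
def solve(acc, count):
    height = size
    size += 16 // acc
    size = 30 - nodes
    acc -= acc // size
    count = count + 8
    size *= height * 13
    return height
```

size = size * (height * 13)

Transformed code:
def solve(acc, count):
    height = size
    size = size + 16 // acc
    size = 30 - nodes
    acc = acc - acc // size
    count = count + 8
    size = size * (height * 13)
    return height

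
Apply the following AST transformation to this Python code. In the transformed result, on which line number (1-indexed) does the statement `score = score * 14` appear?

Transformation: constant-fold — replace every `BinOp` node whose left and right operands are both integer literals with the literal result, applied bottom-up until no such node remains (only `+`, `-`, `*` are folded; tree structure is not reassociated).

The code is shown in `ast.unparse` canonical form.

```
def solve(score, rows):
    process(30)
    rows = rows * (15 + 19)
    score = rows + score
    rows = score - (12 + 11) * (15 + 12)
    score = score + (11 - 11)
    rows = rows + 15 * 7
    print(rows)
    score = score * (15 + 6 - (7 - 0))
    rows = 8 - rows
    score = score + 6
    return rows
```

9

Transformed code:
def solve(score, rows):
    process(30)
    rows = rows * 34
    score = rows + score
    rows = score - 621
    score = score + 0
    rows = rows + 105
    print(rows)
    score = score * 14
    rows = 8 - rows
    score = score + 6
    return rows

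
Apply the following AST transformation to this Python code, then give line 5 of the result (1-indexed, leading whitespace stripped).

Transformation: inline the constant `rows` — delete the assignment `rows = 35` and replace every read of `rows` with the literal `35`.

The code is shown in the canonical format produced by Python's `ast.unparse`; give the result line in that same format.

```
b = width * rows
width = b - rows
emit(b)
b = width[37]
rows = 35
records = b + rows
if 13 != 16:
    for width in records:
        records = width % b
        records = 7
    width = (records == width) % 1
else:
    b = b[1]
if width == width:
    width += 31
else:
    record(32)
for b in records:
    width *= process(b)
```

records = b + 35

Transformed code:
b = width * 35
width = b - 35
emit(b)
b = width[37]
records = b + 35
if 13 != 16:
    for width in records:
        records = width % b
        records = 7
    width = (records == width) % 1
else:
    b = b[1]
if width == width:
    width += 31
else:
    record(32)
for b in records:
    width *= process(b)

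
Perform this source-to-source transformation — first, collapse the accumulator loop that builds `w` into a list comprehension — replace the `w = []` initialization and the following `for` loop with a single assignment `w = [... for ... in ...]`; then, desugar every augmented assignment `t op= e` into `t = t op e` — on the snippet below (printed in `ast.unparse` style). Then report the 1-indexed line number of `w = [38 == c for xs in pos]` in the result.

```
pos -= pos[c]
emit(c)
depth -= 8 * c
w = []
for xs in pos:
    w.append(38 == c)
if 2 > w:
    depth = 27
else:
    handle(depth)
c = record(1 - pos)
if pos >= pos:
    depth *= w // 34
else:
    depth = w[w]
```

Transformed code:
pos = pos - pos[c]
emit(c)
depth = depth - 8 * c
w = [38 == c for xs in pos]
if 2 > w:
    depth = 27
else:
    handle(depth)
c = record(1 - pos)
if pos >= pos:
    depth = depth * (w // 34)
else:
    depth = w[w]

4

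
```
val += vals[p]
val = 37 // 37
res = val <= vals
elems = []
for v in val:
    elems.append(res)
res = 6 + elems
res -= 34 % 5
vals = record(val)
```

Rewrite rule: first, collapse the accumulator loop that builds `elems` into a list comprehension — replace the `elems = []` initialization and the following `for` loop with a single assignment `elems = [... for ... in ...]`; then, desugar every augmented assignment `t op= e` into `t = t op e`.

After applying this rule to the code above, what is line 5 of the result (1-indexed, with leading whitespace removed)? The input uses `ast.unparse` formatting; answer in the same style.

Transformed code:
val = val + vals[p]
val = 37 // 37
res = val <= vals
elems = [res for v in val]
res = 6 + elems
res = res - 34 % 5
vals = record(val)

res = 6 + elems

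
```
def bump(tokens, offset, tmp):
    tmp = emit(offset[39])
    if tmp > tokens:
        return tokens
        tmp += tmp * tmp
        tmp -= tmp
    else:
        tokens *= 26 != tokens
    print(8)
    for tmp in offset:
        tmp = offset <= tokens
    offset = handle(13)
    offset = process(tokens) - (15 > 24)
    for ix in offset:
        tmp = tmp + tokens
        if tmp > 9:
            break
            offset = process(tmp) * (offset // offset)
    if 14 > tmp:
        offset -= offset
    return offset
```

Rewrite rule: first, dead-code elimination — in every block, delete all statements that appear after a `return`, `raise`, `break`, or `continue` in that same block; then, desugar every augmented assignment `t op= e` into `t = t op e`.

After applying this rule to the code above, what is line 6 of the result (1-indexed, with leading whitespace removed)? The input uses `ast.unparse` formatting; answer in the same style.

Transformed code:
def bump(tokens, offset, tmp):
    tmp = emit(offset[39])
    if tmp > tokens:
        return tokens
    else:
        tokens = tokens * (26 != tokens)
    print(8)
    for tmp in offset:
        tmp = offset <= tokens
    offset = handle(13)
    offset = process(tokens) - (15 > 24)
    for ix in offset:
        tmp = tmp + tokens
        if tmp > 9:
            break
    if 14 > tmp:
        offset = offset - offset
    return offset

tokens = tokens * (26 != tokens)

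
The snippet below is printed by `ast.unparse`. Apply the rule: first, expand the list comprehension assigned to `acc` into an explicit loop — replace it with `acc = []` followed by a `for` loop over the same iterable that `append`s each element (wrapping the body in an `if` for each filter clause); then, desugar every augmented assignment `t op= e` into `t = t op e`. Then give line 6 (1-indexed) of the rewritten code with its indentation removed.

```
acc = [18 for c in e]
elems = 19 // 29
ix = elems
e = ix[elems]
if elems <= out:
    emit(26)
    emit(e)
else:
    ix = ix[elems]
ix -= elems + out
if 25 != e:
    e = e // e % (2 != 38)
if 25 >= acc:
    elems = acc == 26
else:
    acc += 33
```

Transformed code:
acc = []
for c in e:
    acc.append(18)
elems = 19 // 29
ix = elems
e = ix[elems]
if elems <= out:
    emit(26)
    emit(e)
else:
    ix = ix[elems]
ix = ix - (elems + out)
if 25 != e:
    e = e // e % (2 != 38)
if 25 >= acc:
    elems = acc == 26
else:
    acc = acc + 33

e = ix[elems]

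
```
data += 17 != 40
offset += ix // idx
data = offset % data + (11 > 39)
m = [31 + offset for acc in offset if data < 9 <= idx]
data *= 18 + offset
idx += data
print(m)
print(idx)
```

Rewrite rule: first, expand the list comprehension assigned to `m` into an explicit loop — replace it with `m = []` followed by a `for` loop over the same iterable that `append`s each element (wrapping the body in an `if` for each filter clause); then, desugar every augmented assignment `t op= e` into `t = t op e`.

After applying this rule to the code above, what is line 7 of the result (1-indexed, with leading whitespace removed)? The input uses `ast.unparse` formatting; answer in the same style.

m.append(31 + offset)

Transformed code:
data = data + (17 != 40)
offset = offset + ix // idx
data = offset % data + (11 > 39)
m = []
for acc in offset:
    if data < 9 <= idx:
        m.append(31 + offset)
data = data * (18 + offset)
idx = idx + data
print(m)
print(idx)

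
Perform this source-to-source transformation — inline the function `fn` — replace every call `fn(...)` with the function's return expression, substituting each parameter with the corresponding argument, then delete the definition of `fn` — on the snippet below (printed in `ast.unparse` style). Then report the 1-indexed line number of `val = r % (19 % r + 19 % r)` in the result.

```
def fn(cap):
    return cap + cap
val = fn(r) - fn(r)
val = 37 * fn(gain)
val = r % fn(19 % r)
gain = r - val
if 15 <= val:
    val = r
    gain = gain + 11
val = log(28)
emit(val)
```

3

Transformed code:
val = r + r - (r + r)
val = 37 * (gain + gain)
val = r % (19 % r + 19 % r)
gain = r - val
if 15 <= val:
    val = r
    gain = gain + 11
val = log(28)
emit(val)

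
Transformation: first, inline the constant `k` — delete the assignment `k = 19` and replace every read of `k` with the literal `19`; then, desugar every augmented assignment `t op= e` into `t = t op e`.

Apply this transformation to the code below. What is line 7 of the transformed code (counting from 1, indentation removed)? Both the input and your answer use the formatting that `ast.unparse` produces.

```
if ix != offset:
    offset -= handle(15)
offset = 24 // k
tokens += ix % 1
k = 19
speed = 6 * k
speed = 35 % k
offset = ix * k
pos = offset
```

Transformed code:
if ix != offset:
    offset = offset - handle(15)
offset = 24 // 19
tokens = tokens + ix % 1
speed = 6 * 19
speed = 35 % 19
offset = ix * 19
pos = offset

offset = ix * 19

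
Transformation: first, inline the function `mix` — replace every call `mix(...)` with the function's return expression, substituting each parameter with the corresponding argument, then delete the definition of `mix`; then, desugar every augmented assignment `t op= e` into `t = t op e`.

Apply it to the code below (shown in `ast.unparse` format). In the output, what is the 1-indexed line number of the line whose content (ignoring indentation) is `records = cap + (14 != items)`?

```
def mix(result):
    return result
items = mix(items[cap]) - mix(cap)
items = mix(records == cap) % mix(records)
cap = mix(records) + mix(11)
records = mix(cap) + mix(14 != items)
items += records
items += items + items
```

Transformed code:
items = items[cap] - cap
items = (records == cap) % records
cap = records + 11
records = cap + (14 != items)
items = items + records
items = items + (items + items)

4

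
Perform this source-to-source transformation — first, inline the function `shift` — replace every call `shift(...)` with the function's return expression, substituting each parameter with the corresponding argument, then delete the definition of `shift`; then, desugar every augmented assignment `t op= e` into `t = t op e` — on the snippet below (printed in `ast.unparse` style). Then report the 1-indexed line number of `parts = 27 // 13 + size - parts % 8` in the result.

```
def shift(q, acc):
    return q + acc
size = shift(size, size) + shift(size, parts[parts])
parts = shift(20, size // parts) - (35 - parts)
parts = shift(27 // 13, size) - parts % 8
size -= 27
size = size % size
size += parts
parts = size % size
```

3

Transformed code:
size = size + size + (size + parts[parts])
parts = 20 + size // parts - (35 - parts)
parts = 27 // 13 + size - parts % 8
size = size - 27
size = size % size
size = size + parts
parts = size % size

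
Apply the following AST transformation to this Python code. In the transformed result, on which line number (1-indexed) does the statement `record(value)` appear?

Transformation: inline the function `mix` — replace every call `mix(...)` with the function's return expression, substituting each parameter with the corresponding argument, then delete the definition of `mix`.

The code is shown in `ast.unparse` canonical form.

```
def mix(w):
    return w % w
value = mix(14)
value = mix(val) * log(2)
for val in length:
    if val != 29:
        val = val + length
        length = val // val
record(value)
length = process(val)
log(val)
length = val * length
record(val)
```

Transformed code:
value = 14 % 14
value = val % val * log(2)
for val in length:
    if val != 29:
        val = val + length
        length = val // val
record(value)
length = process(val)
log(val)
length = val * length
record(val)

7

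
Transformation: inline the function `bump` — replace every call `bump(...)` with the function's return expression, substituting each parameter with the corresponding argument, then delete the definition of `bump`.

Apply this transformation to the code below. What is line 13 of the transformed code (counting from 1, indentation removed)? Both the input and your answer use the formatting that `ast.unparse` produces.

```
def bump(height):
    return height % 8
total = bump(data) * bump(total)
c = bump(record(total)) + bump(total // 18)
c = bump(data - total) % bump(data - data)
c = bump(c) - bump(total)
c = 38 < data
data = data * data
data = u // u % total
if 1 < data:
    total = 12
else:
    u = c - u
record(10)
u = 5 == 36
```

u = 5 == 36

Transformed code:
total = data % 8 * (total % 8)
c = record(total) % 8 + total // 18 % 8
c = (data - total) % 8 % ((data - data) % 8)
c = c % 8 - total % 8
c = 38 < data
data = data * data
data = u // u % total
if 1 < data:
    total = 12
else:
    u = c - u
record(10)
u = 5 == 36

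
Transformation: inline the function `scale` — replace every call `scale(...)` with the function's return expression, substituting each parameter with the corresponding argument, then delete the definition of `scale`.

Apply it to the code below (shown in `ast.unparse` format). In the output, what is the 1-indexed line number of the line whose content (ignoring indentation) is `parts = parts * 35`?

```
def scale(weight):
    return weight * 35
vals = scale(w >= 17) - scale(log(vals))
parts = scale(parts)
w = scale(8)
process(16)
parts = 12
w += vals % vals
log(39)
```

2

Transformed code:
vals = (w >= 17) * 35 - log(vals) * 35
parts = parts * 35
w = 8 * 35
process(16)
parts = 12
w += vals % vals
log(39)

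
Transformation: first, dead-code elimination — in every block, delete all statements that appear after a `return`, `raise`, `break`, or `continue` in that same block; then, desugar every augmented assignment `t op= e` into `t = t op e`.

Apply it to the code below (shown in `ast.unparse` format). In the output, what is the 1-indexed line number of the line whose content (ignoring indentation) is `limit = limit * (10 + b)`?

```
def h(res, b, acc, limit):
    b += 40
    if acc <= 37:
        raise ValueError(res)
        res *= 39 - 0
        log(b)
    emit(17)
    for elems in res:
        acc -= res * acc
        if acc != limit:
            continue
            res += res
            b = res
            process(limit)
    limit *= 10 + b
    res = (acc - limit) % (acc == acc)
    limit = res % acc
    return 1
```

10

Transformed code:
def h(res, b, acc, limit):
    b = b + 40
    if acc <= 37:
        raise ValueError(res)
    emit(17)
    for elems in res:
        acc = acc - res * acc
        if acc != limit:
            continue
    limit = limit * (10 + b)
    res = (acc - limit) % (acc == acc)
    limit = res % acc
    return 1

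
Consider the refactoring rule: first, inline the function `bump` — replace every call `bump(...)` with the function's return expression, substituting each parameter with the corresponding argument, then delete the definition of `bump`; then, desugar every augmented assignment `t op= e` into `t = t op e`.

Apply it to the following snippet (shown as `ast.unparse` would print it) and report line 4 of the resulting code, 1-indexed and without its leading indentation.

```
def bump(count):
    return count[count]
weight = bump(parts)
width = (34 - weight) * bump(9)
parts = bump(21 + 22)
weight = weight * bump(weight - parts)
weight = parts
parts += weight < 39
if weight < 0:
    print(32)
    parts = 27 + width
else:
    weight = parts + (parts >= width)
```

Transformed code:
weight = parts[parts]
width = (34 - weight) * 9[9]
parts = (21 + 22)[21 + 22]
weight = weight * (weight - parts)[weight - parts]
weight = parts
parts = parts + (weight < 39)
if weight < 0:
    print(32)
    parts = 27 + width
else:
    weight = parts + (parts >= width)

weight = weight * (weight - parts)[weight - parts]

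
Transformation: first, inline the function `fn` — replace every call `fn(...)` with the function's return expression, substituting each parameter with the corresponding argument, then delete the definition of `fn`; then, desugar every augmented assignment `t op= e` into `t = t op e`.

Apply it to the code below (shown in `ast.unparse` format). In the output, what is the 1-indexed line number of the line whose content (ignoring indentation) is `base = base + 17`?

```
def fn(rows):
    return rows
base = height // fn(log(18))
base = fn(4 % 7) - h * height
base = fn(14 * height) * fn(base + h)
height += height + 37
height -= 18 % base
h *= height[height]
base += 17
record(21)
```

Transformed code:
base = height // log(18)
base = 4 % 7 - h * height
base = 14 * height * (base + h)
height = height + (height + 37)
height = height - 18 % base
h = h * height[height]
base = base + 17
record(21)

7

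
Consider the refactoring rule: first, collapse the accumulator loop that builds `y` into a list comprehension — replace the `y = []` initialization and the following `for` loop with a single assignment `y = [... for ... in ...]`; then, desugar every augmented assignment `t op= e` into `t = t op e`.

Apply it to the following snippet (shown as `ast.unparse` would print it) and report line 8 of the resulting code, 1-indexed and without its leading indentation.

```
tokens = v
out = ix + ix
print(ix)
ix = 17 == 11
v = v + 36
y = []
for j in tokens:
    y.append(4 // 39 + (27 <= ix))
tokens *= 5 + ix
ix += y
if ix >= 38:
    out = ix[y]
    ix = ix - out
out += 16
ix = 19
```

Transformed code:
tokens = v
out = ix + ix
print(ix)
ix = 17 == 11
v = v + 36
y = [4 // 39 + (27 <= ix) for j in tokens]
tokens = tokens * (5 + ix)
ix = ix + y
if ix >= 38:
    out = ix[y]
    ix = ix - out
out = out + 16
ix = 19

ix = ix + y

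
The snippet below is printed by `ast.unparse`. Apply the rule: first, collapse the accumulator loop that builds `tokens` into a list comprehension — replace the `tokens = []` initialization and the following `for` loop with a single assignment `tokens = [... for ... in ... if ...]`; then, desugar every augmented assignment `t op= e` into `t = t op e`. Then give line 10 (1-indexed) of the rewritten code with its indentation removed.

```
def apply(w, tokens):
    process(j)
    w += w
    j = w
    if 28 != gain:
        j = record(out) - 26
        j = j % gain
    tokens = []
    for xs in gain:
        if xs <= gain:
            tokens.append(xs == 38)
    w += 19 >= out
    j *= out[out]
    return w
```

j = j * out[out]

Transformed code:
def apply(w, tokens):
    process(j)
    w = w + w
    j = w
    if 28 != gain:
        j = record(out) - 26
        j = j % gain
    tokens = [xs == 38 for xs in gain if xs <= gain]
    w = w + (19 >= out)
    j = j * out[out]
    return w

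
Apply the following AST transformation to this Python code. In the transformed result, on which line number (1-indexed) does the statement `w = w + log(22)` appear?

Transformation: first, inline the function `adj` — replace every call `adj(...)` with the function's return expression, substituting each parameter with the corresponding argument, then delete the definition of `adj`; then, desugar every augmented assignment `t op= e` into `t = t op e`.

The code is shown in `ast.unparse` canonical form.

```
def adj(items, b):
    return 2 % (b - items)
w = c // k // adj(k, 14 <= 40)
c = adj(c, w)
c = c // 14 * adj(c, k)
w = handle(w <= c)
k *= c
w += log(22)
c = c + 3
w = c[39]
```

6

Transformed code:
w = c // k // (2 % ((14 <= 40) - k))
c = 2 % (w - c)
c = c // 14 * (2 % (k - c))
w = handle(w <= c)
k = k * c
w = w + log(22)
c = c + 3
w = c[39]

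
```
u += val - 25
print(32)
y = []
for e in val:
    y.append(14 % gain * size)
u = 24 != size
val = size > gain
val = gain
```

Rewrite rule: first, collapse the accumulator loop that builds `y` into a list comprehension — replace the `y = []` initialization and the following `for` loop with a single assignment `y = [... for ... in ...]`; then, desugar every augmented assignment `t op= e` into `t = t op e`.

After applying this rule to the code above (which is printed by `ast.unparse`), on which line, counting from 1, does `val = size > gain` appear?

Transformed code:
u = u + (val - 25)
print(32)
y = [14 % gain * size for e in val]
u = 24 != size
val = size > gain
val = gain

5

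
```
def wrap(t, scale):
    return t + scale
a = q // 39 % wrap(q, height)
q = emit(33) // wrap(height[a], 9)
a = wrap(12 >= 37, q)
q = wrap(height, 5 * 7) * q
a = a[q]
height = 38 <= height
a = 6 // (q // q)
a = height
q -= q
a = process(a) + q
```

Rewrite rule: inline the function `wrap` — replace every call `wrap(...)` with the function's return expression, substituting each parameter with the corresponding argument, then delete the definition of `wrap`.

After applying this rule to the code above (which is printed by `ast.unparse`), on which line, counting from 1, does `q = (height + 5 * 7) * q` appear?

4

Transformed code:
a = q // 39 % (q + height)
q = emit(33) // (height[a] + 9)
a = (12 >= 37) + q
q = (height + 5 * 7) * q
a = a[q]
height = 38 <= height
a = 6 // (q // q)
a = height
q -= q
a = process(a) + q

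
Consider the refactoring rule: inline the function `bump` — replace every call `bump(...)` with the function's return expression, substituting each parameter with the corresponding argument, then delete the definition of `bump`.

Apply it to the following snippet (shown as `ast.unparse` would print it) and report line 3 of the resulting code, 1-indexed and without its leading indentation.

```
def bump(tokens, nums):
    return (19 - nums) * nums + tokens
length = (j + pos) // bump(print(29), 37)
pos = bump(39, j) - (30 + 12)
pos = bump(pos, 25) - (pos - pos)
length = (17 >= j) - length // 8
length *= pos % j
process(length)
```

pos = (19 - 25) * 25 + pos - (pos - pos)

Transformed code:
length = (j + pos) // ((19 - 37) * 37 + print(29))
pos = (19 - j) * j + 39 - (30 + 12)
pos = (19 - 25) * 25 + pos - (pos - pos)
length = (17 >= j) - length // 8
length *= pos % j
process(length)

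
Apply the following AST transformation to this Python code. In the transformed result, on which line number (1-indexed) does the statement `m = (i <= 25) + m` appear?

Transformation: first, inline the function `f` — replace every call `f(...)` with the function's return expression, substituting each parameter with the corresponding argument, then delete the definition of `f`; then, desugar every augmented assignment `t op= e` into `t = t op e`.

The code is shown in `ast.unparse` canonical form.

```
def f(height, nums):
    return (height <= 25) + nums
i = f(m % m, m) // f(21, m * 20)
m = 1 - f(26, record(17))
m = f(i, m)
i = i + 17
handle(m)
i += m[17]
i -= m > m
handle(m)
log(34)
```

Transformed code:
i = ((m % m <= 25) + m) // ((21 <= 25) + m * 20)
m = 1 - ((26 <= 25) + record(17))
m = (i <= 25) + m
i = i + 17
handle(m)
i = i + m[17]
i = i - (m > m)
handle(m)
log(34)

3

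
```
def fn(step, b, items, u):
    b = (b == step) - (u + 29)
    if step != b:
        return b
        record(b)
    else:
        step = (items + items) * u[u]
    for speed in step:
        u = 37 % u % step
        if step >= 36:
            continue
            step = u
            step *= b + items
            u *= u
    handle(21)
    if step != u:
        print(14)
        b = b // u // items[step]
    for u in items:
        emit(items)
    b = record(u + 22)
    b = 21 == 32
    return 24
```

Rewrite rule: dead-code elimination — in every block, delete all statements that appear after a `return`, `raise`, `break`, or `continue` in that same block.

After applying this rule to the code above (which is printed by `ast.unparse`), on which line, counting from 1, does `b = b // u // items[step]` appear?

Transformed code:
def fn(step, b, items, u):
    b = (b == step) - (u + 29)
    if step != b:
        return b
    else:
        step = (items + items) * u[u]
    for speed in step:
        u = 37 % u % step
        if step >= 36:
            continue
    handle(21)
    if step != u:
        print(14)
        b = b // u // items[step]
    for u in items:
        emit(items)
    b = record(u + 22)
    b = 21 == 32
    return 24

14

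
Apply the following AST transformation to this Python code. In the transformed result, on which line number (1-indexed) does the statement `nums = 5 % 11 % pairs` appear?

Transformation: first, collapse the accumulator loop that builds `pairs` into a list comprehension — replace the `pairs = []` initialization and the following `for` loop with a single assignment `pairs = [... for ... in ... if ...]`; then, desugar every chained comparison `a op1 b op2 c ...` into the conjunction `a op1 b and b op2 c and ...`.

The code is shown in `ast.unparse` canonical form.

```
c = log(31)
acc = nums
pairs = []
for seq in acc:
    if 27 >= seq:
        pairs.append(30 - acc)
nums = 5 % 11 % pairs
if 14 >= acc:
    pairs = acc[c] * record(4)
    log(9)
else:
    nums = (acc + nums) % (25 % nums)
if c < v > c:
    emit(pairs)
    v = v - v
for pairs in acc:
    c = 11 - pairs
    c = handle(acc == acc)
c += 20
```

4

Transformed code:
c = log(31)
acc = nums
pairs = [30 - acc for seq in acc if 27 >= seq]
nums = 5 % 11 % pairs
if 14 >= acc:
    pairs = acc[c] * record(4)
    log(9)
else:
    nums = (acc + nums) % (25 % nums)
if c < v and v > c:
    emit(pairs)
    v = v - v
for pairs in acc:
    c = 11 - pairs
    c = handle(acc == acc)
c += 20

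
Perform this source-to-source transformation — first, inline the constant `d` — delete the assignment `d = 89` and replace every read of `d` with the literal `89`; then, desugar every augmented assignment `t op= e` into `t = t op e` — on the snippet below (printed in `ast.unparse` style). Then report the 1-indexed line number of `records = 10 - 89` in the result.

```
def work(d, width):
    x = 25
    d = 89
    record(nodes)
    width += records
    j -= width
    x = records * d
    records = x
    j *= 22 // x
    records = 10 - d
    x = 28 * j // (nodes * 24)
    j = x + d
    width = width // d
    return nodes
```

9

Transformed code:
def work(d, width):
    x = 25
    record(nodes)
    width = width + records
    j = j - width
    x = records * 89
    records = x
    j = j * (22 // x)
    records = 10 - 89
    x = 28 * j // (nodes * 24)
    j = x + 89
    width = width // 89
    return nodes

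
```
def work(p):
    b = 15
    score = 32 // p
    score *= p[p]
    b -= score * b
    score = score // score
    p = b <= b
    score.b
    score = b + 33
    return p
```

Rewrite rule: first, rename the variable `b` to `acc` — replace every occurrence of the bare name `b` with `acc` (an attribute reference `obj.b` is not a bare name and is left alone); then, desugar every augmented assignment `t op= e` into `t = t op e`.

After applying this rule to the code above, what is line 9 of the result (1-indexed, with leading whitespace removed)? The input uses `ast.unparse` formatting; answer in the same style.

Transformed code:
def work(p):
    acc = 15
    score = 32 // p
    score = score * p[p]
    acc = acc - score * acc
    score = score // score
    p = acc <= acc
    score.b
    score = acc + 33
    return p

score = acc + 33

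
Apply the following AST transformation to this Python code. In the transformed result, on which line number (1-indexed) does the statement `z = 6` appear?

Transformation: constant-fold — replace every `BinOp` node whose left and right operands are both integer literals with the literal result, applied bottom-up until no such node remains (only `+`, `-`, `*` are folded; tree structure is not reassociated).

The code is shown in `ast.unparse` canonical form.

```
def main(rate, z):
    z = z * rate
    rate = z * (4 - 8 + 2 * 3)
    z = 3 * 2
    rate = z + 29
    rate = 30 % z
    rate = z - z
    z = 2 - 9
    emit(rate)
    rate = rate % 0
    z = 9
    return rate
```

Transformed code:
def main(rate, z):
    z = z * rate
    rate = z * 2
    z = 6
    rate = z + 29
    rate = 30 % z
    rate = z - z
    z = -7
    emit(rate)
    rate = rate % 0
    z = 9
    return rate

4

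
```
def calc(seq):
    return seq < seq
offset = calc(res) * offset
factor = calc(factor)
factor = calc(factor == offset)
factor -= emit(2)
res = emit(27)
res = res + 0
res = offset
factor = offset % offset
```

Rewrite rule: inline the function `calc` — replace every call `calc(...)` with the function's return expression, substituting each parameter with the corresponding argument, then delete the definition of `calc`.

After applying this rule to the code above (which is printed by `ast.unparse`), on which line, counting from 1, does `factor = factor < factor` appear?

Transformed code:
offset = (res < res) * offset
factor = factor < factor
factor = (factor == offset) < (factor == offset)
factor -= emit(2)
res = emit(27)
res = res + 0
res = offset
factor = offset % offset

2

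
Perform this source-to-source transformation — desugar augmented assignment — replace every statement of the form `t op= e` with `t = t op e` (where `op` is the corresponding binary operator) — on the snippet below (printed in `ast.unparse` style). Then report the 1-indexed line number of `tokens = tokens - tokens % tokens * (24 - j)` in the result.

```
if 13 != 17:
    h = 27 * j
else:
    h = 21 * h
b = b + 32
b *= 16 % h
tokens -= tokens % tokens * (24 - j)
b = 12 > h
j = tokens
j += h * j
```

Transformed code:
if 13 != 17:
    h = 27 * j
else:
    h = 21 * h
b = b + 32
b = b * (16 % h)
tokens = tokens - tokens % tokens * (24 - j)
b = 12 > h
j = tokens
j = j + h * j

7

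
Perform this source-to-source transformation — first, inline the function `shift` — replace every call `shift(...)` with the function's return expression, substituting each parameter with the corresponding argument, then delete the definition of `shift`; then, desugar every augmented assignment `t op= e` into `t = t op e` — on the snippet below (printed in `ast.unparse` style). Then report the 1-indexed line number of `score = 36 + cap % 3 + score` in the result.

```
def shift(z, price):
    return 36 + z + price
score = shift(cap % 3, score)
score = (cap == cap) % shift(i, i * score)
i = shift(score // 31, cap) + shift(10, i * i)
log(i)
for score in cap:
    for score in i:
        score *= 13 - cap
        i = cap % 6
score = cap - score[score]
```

1

Transformed code:
score = 36 + cap % 3 + score
score = (cap == cap) % (36 + i + i * score)
i = 36 + score // 31 + cap + (36 + 10 + i * i)
log(i)
for score in cap:
    for score in i:
        score = score * (13 - cap)
        i = cap % 6
score = cap - score[score]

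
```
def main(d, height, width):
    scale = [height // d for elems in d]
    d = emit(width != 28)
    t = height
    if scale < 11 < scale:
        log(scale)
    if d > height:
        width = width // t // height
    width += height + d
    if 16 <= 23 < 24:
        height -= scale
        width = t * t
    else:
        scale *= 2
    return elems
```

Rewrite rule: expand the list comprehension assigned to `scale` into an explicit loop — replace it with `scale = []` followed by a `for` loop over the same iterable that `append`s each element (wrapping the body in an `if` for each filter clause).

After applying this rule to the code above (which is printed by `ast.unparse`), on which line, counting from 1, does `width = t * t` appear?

14

Transformed code:
def main(d, height, width):
    scale = []
    for elems in d:
        scale.append(height // d)
    d = emit(width != 28)
    t = height
    if scale < 11 < scale:
        log(scale)
    if d > height:
        width = width // t // height
    width += height + d
    if 16 <= 23 < 24:
        height -= scale
        width = t * t
    else:
        scale *= 2
    return elems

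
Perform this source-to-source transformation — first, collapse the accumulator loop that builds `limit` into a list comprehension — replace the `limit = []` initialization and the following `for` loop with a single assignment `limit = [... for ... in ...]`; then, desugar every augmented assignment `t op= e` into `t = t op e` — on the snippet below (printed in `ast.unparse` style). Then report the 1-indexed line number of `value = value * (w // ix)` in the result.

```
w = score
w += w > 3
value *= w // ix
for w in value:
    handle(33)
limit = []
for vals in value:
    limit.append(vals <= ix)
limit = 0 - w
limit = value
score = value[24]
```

Transformed code:
w = score
w = w + (w > 3)
value = value * (w // ix)
for w in value:
    handle(33)
limit = [vals <= ix for vals in value]
limit = 0 - w
limit = value
score = value[24]

3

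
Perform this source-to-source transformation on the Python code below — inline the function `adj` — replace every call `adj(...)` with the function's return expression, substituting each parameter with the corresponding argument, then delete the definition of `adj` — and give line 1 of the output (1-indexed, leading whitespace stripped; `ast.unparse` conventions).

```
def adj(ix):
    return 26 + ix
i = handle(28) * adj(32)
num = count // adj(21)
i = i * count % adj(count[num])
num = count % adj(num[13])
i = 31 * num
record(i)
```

i = handle(28) * (26 + 32)

Transformed code:
i = handle(28) * (26 + 32)
num = count // (26 + 21)
i = i * count % (26 + count[num])
num = count % (26 + num[13])
i = 31 * num
record(i)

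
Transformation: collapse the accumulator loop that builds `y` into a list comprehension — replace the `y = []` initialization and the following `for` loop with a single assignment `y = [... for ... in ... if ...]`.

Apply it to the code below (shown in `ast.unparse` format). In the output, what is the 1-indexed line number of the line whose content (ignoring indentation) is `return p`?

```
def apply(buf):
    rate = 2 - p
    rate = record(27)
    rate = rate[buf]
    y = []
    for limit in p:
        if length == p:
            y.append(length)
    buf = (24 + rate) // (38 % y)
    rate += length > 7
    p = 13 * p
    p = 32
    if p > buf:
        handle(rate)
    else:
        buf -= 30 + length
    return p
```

Transformed code:
def apply(buf):
    rate = 2 - p
    rate = record(27)
    rate = rate[buf]
    y = [length for limit in p if length == p]
    buf = (24 + rate) // (38 % y)
    rate += length > 7
    p = 13 * p
    p = 32
    if p > buf:
        handle(rate)
    else:
        buf -= 30 + length
    return p

14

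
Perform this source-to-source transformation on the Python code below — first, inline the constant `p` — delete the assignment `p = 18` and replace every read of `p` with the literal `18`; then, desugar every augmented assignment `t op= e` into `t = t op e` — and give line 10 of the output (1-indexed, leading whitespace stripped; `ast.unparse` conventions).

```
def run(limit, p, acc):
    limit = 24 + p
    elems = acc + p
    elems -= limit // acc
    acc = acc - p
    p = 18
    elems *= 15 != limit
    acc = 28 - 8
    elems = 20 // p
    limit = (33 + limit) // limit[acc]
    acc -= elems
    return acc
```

acc = acc - elems

Transformed code:
def run(limit, p, acc):
    limit = 24 + 18
    elems = acc + 18
    elems = elems - limit // acc
    acc = acc - 18
    elems = elems * (15 != limit)
    acc = 28 - 8
    elems = 20 // 18
    limit = (33 + limit) // limit[acc]
    acc = acc - elems
    return acc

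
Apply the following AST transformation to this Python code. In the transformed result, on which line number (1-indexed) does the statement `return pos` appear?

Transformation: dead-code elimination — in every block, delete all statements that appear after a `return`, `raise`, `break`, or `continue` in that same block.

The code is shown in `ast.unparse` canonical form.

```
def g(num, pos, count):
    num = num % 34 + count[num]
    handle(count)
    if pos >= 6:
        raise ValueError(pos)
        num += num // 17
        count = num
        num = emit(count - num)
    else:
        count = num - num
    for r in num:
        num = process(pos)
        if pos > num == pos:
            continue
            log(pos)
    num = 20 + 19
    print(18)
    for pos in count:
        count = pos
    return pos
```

16

Transformed code:
def g(num, pos, count):
    num = num % 34 + count[num]
    handle(count)
    if pos >= 6:
        raise ValueError(pos)
    else:
        count = num - num
    for r in num:
        num = process(pos)
        if pos > num == pos:
            continue
    num = 20 + 19
    print(18)
    for pos in count:
        count = pos
    return pos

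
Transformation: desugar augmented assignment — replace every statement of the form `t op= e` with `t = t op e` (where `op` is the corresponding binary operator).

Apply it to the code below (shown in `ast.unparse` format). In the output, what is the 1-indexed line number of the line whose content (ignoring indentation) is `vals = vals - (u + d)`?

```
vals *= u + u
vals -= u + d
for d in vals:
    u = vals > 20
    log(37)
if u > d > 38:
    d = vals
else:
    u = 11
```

Transformed code:
vals = vals * (u + u)
vals = vals - (u + d)
for d in vals:
    u = vals > 20
    log(37)
if u > d > 38:
    d = vals
else:
    u = 11

2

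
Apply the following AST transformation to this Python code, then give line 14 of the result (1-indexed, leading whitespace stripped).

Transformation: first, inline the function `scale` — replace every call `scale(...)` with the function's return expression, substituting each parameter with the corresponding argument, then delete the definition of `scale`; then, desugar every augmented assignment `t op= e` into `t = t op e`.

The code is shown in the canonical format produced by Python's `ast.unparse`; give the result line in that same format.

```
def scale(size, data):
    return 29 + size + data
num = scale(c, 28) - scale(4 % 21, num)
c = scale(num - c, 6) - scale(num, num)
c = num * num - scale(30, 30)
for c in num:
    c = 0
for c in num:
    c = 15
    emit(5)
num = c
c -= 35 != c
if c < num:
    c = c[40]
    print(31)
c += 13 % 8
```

Transformed code:
num = 29 + c + 28 - (29 + 4 % 21 + num)
c = 29 + (num - c) + 6 - (29 + num + num)
c = num * num - (29 + 30 + 30)
for c in num:
    c = 0
for c in num:
    c = 15
    emit(5)
num = c
c = c - (35 != c)
if c < num:
    c = c[40]
    print(31)
c = c + 13 % 8

c = c + 13 % 8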